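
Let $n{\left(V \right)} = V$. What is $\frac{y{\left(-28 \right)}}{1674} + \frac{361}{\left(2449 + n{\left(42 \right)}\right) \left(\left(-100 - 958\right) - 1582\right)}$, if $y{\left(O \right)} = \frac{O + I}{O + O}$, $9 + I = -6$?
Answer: $\frac{2593091}{6421698360} \approx 0.0004038$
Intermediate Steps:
$I = -15$ ($I = -9 - 6 = -15$)
$y{\left(O \right)} = \frac{-15 + O}{2 O}$ ($y{\left(O \right)} = \frac{O - 15}{O + O} = \frac{-15 + O}{2 O}$)
$\frac{y{\left(-28 \right)}}{1674} + \frac{361}{\left(2449 + n{\left(42 \right)}\right) \left(\left(-100 - 958\right) - 1582\right)} = \frac{\frac{1}{2} \frac{1}{-28} \left(-15 - 28\right)}{1674} + \frac{361}{\left(2449 + 42\right) \left(\left(-100 - 958\right) - 1582\right)} = \frac{1}{2} \left(- \frac{1}{28}\right) \left(-43\right) \frac{1}{1674} + \frac{361}{2491 \left(-1058 - 1582\right)} = \frac{43}{56} \cdot \frac{1}{1674} + \frac{361}{2491 \left(-2640\right)} = \frac{43}{93744} + \frac{361}{-6576240} = \frac{43}{93744} + 361 \left(- \frac{1}{6576240}\right) = \frac{43}{93744} - \frac{361}{6576240} = \frac{2593091}{6421698360}$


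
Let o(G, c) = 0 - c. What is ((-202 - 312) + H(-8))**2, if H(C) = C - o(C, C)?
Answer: 280900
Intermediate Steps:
o(G, c) = -c
H(C) = 2*C (H(C) = C - (-1)*C = C + C = 2*C)
((-202 - 312) + H(-8))**2 = ((-202 - 312) + 2*(-8))**2 = (-514 - 16)**2 = (-530)**2 = 280900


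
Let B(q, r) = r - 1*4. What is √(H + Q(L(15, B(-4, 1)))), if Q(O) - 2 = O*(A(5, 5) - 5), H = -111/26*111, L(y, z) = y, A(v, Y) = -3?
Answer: I*√400114/26 ≈ 24.329*I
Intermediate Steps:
B(q, r) = -4 + r (B(q, r) = r - 4 = -4 + r)
H = -12321/26 (H = -111*1/26*111 = -111/26*111 = -12321/26 ≈ -473.88)
Q(O) = 2 - 8*O (Q(O) = 2 + O*(-3 - 5) = 2 + O*(-8) = 2 - 8*O)
√(H + Q(L(15, B(-4, 1)))) = √(-12321/26 + (2 - 8*15)) = √(-12321/26 + (2 - 120)) = √(-12321/26 - 118) = √(-15389/26) = I*√400114/26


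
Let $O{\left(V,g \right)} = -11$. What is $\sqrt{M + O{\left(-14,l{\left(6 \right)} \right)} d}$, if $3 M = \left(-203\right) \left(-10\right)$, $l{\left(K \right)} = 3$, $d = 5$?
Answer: $\frac{\sqrt{5595}}{3} \approx 24.933$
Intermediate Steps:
$M = \frac{2030}{3}$ ($M = \frac{\left(-203\right) \left(-10\right)}{3} = \frac{1}{3} \cdot 2030 = \frac{2030}{3} \approx 676.67$)
$\sqrt{M + O{\left(-14,l{\left(6 \right)} \right)} d} = \sqrt{\frac{2030}{3} - 55} = \sqrt{\frac{1865}{3}} = \frac{\sqrt{5595}}{3}$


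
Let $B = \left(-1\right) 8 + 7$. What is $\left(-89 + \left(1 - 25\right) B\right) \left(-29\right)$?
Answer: $1885$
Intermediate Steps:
$B = -1$ ($B = -8 + 7 = -1$)
$\left(-89 + \left(1 - 25\right) B\right) \left(-29\right) = \left(-89 + \left(1 - 25\right) \left(-1\right)\right) \left(-29\right) = \left(-89 - -24\right) \left(-29\right) = \left(-89 + 24\right) \left(-29\right) = \left(-65\right) \left(-29\right) = 1885$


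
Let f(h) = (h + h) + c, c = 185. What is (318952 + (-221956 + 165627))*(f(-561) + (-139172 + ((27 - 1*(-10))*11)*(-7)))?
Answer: -37544058834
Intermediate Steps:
f(h) = 185 + 2*h (f(h) = (h + h) + 185 = 2*h + 185 = 185 + 2*h)
(318952 + (-221956 + 165627))*(f(-561) + (-139172 + ((27 - 1*(-10))*11)*(-7))) = (318952 + (-221956 + 165627))*((185 + 2*(-561)) + (-139172 + ((27 - 1*(-10))*11)*(-7))) = (318952 - 56329)*((185 - 1122) + (-139172 + ((27 + 10)*11)*(-7))) = 262623*(-937 + (-139172 + (37*11)*(-7))) = 262623*(-937 + (-139172 + 407*(-7))) = 262623*(-937 + (-139172 - 2849)) = 262623*(-937 - 142021) = 262623*(-142958) = -37544058834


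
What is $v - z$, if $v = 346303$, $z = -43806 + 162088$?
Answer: $228021$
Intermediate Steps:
$z = 118282$
$v - z = 346303 - 118282 = 228021$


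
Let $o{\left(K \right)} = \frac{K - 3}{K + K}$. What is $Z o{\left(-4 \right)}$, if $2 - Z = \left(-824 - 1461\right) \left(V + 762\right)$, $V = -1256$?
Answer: $- \frac{1975379}{2} \approx -9.8769 \cdot 10^{5}$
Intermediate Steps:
$Z = -1128788$ ($Z = 2 - \left(-824 - 1461\right) \left(-1256 + 762\right) = 2 - \left(-2285\right) \left(-494\right) = 2 - 1128790 = -1128788$)
$o{\left(K \right)} = \frac{-3 + K}{2 K}$
$Z o{\left(-4 \right)} = - 1128788 \frac{-3 - 4}{2 \left(-4\right)} = - 1128788 \cdot \frac{1}{2} \left(- \frac{1}{4}\right) \left(-7\right) = \left(-1128788\right) \frac{7}{8} = - \frac{1975379}{2}$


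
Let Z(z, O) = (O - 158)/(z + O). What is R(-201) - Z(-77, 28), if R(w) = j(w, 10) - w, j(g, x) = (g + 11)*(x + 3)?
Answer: -111311/49 ≈ -2271.7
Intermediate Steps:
Z(z, O) = (-158 + O)/(O + z)
j(g, x) = (3 + x)*(11 + g) (j(g, x) = (11 + g)*(3 + x) = (3 + x)*(11 + g))
R(w) = 143 + 12*w (R(w) = (33 + 3*w + 11*10 + w*10) - w = (33 + 3*w + 110 + 10*w) - w = (143 + 13*w) - w = 143 + 12*w)
R(-201) - Z(-77, 28) = (143 + 12*(-201)) - (-158 + 28)/(28 - 77) = (143 - 2412) - (-130)/(-49) = -2269 - (-1)*(-130)/49 = -2269 - 1*130/49 = -2269 - 130/49 = -111311/49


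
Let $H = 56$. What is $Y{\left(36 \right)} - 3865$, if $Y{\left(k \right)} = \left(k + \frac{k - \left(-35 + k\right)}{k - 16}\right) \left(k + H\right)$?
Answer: $-392$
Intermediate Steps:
$Y{\left(k \right)} = \left(56 + k\right) \left(k + \frac{35}{-16 + k}\right)$ ($Y{\left(k \right)} = \left(k + \frac{k - \left(-35 + k\right)}{k - 16}\right) \left(k + 56\right) = \left(k + \frac{35}{-16 + k}\right) \left(56 + k\right) = \left(56 + k\right) \left(k + \frac{35}{-16 + k}\right)$)
$Y{\left(36 \right)} - 3865 = \frac{1960 + 36^{3} - 30996 + 40 \cdot 36^{2}}{-16 + 36} - 3865 = \frac{1960 + 46656 - 30996 + 40 \cdot 1296}{20} - 3865 = \frac{1960 + 46656 - 30996 + 51840}{20} - 3865 = \frac{1}{20} \cdot 69460 - 3865 = 3473 - 3865 = -392$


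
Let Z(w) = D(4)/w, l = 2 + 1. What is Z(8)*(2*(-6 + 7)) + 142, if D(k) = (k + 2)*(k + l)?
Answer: 305/2 ≈ 152.50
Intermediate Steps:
l = 3
D(k) = (2 + k)*(3 + k) (D(k) = (k + 2)*(k + 3) = (2 + k)*(3 + k))
Z(w) = 42/w (Z(w) = (6 + 4² + 5*4)/w = (6 + 16 + 20)/w = 42/w)
Z(8)*(2*(-6 + 7)) + 142 = (42/8)*(2*(-6 + 7)) + 142 = (42*(⅛))*(2*1) + 142 = (21/4)*2 + 142 = 21/2 + 142 = 305/2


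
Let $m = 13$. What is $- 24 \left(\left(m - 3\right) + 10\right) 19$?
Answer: $-9120$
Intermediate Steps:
$- 24 \left(\left(m - 3\right) + 10\right) 19 = - 24 \left(\left(13 - 3\right) + 10\right) 19 = - 24 \left(10 + 10\right) 19 = \left(-24\right) 20 \cdot 19 = \left(-480\right) 19 = -9120$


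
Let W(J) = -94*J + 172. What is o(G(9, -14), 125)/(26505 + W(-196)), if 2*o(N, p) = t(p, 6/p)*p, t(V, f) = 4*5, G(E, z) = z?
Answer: 1250/45101 ≈ 0.027716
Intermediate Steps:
t(V, f) = 20
o(N, p) = 10*p (o(N, p) = (20*p)/2 = 10*p)
W(J) = 172 - 94*J
o(G(9, -14), 125)/(26505 + W(-196)) = (10*125)/(26505 + (172 - 94*(-196))) = 1250/(26505 + (172 + 18424)) = 1250/(26505 + 18596) = 1250/45101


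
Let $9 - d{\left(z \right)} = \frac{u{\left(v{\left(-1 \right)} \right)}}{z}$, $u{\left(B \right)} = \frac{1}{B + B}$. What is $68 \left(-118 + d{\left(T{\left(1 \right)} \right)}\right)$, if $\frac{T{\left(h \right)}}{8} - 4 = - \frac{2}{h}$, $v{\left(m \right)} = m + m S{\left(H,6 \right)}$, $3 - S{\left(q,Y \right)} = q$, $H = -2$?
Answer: $- \frac{355759}{48} \approx -7411.6$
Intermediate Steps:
$S{\left(q,Y \right)} = 3 - q$
$v{\left(m \right)} = 6 m$ ($v{\left(m \right)} = m + m \left(3 - -2\right) = m + m \left(3 + 2\right) = m + m 5 = m + 5 m = 6 m$)
$T{\left(h \right)} = 32 - \frac{16}{h}$ ($T{\left(h \right)} = 32 + 8 \left(- \frac{2}{h}\right) = 32 - \frac{16}{h}$)
$u{\left(B \right)} = \frac{1}{2 B}$
$d{\left(z \right)} = 9 + \frac{1}{12 z}$ ($d{\left(z \right)} = 9 - \frac{\frac{1}{2} \frac{1}{6 \left(-1\right)}}{z} = 9 - \frac{\frac{1}{2} \frac{1}{-6}}{z} = 9 - \frac{\frac{1}{2} \left(- \frac{1}{6}\right)}{z} = 9 - - \frac{1}{12 z} = 9 + \frac{1}{12 z}$)
$68 \left(-118 + d{\left(T{\left(1 \right)} \right)}\right) = 68 \left(-118 + \left(9 + \frac{1}{12 \left(32 - \frac{16}{1}\right)}\right)\right) = 68 \left(-118 + \left(9 + \frac{1}{12 \left(32 - 16\right)}\right)\right) = 68 \left(-118 + \left(9 + \frac{1}{12 \cdot 16}\right)\right) = 68 \left(-118 + \left(9 + \frac{1}{12} \cdot \frac{1}{16}\right)\right) = 68 \left(-118 + \left(9 + \frac{1}{192}\right)\right) = 68 \left(-118 + \frac{1729}{192}\right) = 68 \left(- \frac{20927}{192}\right) = - \frac{355759}{48}$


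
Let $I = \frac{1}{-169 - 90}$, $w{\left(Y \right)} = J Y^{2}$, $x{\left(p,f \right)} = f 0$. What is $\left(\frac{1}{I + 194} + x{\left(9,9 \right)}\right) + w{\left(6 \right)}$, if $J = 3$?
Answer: $\frac{5426719}{50245} \approx 108.01$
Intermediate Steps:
$x{\left(p,f \right)} = 0$
$w{\left(Y \right)} = 3 Y^{2}$
$I = - \frac{1}{259}$ ($I = \frac{1}{-259} = - \frac{1}{259} \approx -0.003861$)
$\left(\frac{1}{I + 194} + x{\left(9,9 \right)}\right) + w{\left(6 \right)} = \left(\frac{1}{- \frac{1}{259} + 194} + 0\right) + 3 \cdot 6^{2} = \left(\frac{1}{\frac{50245}{259}} + 0\right) + 3 \cdot 36 = \left(\frac{259}{50245} + 0\right) + 108 = \frac{259}{50245} + 108 = \frac{5426719}{50245}$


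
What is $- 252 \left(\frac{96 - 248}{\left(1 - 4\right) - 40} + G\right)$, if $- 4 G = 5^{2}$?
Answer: $\frac{29421}{43} \approx 684.21$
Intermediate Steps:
$G = - \frac{25}{4}$ ($G = - \frac{5^{2}}{4} = \left(- \frac{1}{4}\right) 25 = - \frac{25}{4} \approx -6.25$)
$- 252 \left(\frac{96 - 248}{\left(1 - 4\right) - 40} + G\right) = - 252 \left(\frac{96 - 248}{\left(1 - 4\right) - 40} - \frac{25}{4}\right) = - 252 \left(- \frac{152}{\left(1 - 4\right) - 40} - \frac{25}{4}\right) = - 252 \left(- \frac{152}{-3 - 40} - \frac{25}{4}\right) = - 252 \left(- \frac{152}{-43} - \frac{25}{4}\right) = - 252 \left(\left(-152\right) \left(- \frac{1}{43}\right) - \frac{25}{4}\right) = - 252 \left(\frac{152}{43} - \frac{25}{4}\right) = \left(-252\right) \left(- \frac{467}{172}\right) = \frac{29421}{43}$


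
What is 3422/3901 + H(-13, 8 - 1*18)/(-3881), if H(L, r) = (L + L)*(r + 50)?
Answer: 17337822/15139781 ≈ 1.1452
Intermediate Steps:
H(L, r) = 2*L*(50 + r) (H(L, r) = (2*L)*(50 + r) = 2*L*(50 + r))
3422/3901 + H(-13, 8 - 1*18)/(-3881) = 3422/3901 + (2*(-13)*(50 + (8 - 1*18)))/(-3881) = 3422*(1/3901) + (2*(-13)*(50 + (8 - 18)))*(-1/3881) = 3422/3901 + (2*(-13)*(50 - 10))*(-1/3881) = 3422/3901 + (2*(-13)*40)*(-1/3881) = 3422/3901 - 1040*(-1/3881) = 3422/3901 + 1040/3881 = 17337822/15139781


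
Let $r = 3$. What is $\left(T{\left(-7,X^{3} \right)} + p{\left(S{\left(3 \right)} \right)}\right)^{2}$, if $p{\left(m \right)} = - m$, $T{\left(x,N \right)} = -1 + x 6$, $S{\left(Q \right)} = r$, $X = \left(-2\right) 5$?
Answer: $2116$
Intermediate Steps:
$X = -10$
$S{\left(Q \right)} = 3$
$T{\left(x,N \right)} = -1 + 6 x$
$\left(T{\left(-7,X^{3} \right)} + p{\left(S{\left(3 \right)} \right)}\right)^{2} = \left(\left(-1 + 6 \left(-7\right)\right) - 3\right)^{2} = \left(\left(-1 - 42\right) - 3\right)^{2} = \left(-43 - 3\right)^{2} = \left(-46\right)^{2} = 2116$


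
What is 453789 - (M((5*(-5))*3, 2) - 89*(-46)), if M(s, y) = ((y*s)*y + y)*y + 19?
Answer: 450272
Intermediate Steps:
M(s, y) = 19 + y*(y + s*y**2) (M(s, y) = ((s*y)*y + y)*y + 19 = (s*y**2 + y)*y + 19 = (y + s*y**2)*y + 19 = y*(y + s*y**2) + 19 = 19 + y*(y + s*y**2))
453789 - (M((5*(-5))*3, 2) - 89*(-46)) = 453789 - ((19 + 2**2 + ((5*(-5))*3)*2**3) - 89*(-46)) = 453789 - ((19 + 4 - 25*3*8) + 4094) = 453789 - ((19 + 4 - 75*8) + 4094) = 453789 - ((19 + 4 - 600) + 4094) = 453789 - (-577 + 4094) = 453789 - 1*3517 = 453789 - 3517 = 450272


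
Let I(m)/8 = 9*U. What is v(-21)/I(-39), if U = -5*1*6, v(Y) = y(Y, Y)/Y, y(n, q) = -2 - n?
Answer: 19/45360 ≈ 0.00041887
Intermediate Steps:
v(Y) = (-2 - Y)/Y
U = -30 (U = -5*6 = -30)
I(m) = -2160 (I(m) = 8*(9*(-30)) = 8*(-270) = -2160)
v(-21)/I(-39) = ((-2 - 1*(-21))/(-21))/(-2160) = -(-2 + 21)/21*(-1/2160) = -1/21*19*(-1/2160) = -19/21*(-1/2160) = 19/45360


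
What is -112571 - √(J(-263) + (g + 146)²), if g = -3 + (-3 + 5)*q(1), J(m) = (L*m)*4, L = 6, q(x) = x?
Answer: -112571 - √14713 ≈ -1.1269e+5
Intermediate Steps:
J(m) = 24*m (J(m) = (6*m)*4 = 24*m)
g = -1 (g = -3 + (-3 + 5)*1 = -3 + 2*1 = -3 + 2 = -1)
-112571 - √(J(-263) + (g + 146)²) = -112571 - √(24*(-263) + (-1 + 146)²) = -112571 - √(-6312 + 145²) = -112571 - √(-6312 + 21025) = -112571 - √14713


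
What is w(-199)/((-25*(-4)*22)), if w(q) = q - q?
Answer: 0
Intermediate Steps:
w(q) = 0
w(-199)/((-25*(-4)*22)) = 0/((-25*(-4)*22)) = 0/((100*22)) = 0/2200 = 0*(1/2200) = 0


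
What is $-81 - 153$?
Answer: $-234$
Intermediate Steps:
$-81 - 153 = -234$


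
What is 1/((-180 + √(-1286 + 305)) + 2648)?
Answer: 2468/6092005 - 3*I*√109/6092005 ≈ 0.00040512 - 5.1413e-6*I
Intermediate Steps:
1/((-180 + √(-1286 + 305)) + 2648) = 1/((-180 + √(-981)) + 2648) = 1/((-180 + 3*I*√109) + 2648) = 1/(2468 + 3*I*√109)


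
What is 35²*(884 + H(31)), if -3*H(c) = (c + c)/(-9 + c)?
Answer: 35697725/33 ≈ 1.0818e+6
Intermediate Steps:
H(c) = -2*c/(3*(-9 + c)) (H(c) = -(c + c)/(3*(-9 + c)) = -2*c/(3*(-9 + c)))
35²*(884 + H(31)) = 35²*(884 - 2*31/(-27 + 3*31)) = 1225*(884 - 2*31/(-27 + 93)) = 1225*(884 - 2*31/66) = 1225*(884 - 2*31*1/66) = 1225*(884 - 31/33) = 1225*(29141/33) = 35697725/33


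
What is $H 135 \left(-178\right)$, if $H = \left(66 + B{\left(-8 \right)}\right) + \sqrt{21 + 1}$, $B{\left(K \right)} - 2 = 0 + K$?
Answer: $-1441800 - 24030 \sqrt{22} \approx -1.5545 \cdot 10^{6}$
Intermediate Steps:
$B{\left(K \right)} = 2 + K$ ($B{\left(K \right)} = 2 + \left(0 + K\right) = 2 + K$)
$H = 60 + \sqrt{22}$ ($H = \left(66 + \left(2 - 8\right)\right) + \sqrt{21 + 1} = \left(66 - 6\right) + \sqrt{22} = 60 + \sqrt{22} \approx 64.69$)
$H 135 \left(-178\right) = \left(60 + \sqrt{22}\right) 135 \left(-178\right) = \left(8100 + 135 \sqrt{22}\right) \left(-178\right) = -1441800 - 24030 \sqrt{22}$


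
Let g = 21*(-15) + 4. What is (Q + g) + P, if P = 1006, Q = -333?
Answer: 362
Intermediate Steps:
g = -311 (g = -315 + 4 = -311)
(Q + g) + P = (-333 - 311) + 1006 = -644 + 1006 = 362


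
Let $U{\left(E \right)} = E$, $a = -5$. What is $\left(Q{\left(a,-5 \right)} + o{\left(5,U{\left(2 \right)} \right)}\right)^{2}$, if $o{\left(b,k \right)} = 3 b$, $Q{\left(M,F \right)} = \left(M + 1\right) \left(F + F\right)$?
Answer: $3025$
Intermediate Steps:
$Q{\left(M,F \right)} = 2 F \left(1 + M\right)$ ($Q{\left(M,F \right)} = \left(1 + M\right) 2 F = 2 F \left(1 + M\right)$)
$\left(Q{\left(a,-5 \right)} + o{\left(5,U{\left(2 \right)} \right)}\right)^{2} = \left(2 \left(-5\right) \left(1 - 5\right) + 3 \cdot 5\right)^{2} = \left(2 \left(-5\right) \left(-4\right) + 15\right)^{2} = \left(40 + 15\right)^{2} = 55^{2} = 3025$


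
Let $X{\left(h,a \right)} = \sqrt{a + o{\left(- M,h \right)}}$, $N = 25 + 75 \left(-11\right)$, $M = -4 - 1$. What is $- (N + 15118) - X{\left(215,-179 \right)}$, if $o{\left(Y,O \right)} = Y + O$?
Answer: $-14318 - \sqrt{41} \approx -14324.0$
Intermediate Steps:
$M = -5$ ($M = -4 - 1 = -5$)
$o{\left(Y,O \right)} = O + Y$
$N = -800$ ($N = 25 - 825 = -800$)
$X{\left(h,a \right)} = \sqrt{5 + a + h}$ ($X{\left(h,a \right)} = \sqrt{a + \left(h - -5\right)} = \sqrt{a + \left(h + 5\right)} = \sqrt{a + \left(5 + h\right)} = \sqrt{5 + a + h}$)
$- (N + 15118) - X{\left(215,-179 \right)} = - (-800 + 15118) - \sqrt{5 - 179 + 215} = \left(-1\right) 14318 - \sqrt{41} = -14318 - \sqrt{41}$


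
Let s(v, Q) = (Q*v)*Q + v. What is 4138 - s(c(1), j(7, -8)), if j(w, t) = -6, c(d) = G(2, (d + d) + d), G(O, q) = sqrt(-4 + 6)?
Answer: 4138 - 37*sqrt(2) ≈ 4085.7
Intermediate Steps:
G(O, q) = sqrt(2)
c(d) = sqrt(2)
s(v, Q) = v + v*Q**2 (s(v, Q) = v*Q**2 + v = v + v*Q**2)
4138 - s(c(1), j(7, -8)) = 4138 - sqrt(2)*(1 + (-6)**2) = 4138 - sqrt(2)*(1 + 36) = 4138 - sqrt(2)*37 = 4138 - 37*sqrt(2)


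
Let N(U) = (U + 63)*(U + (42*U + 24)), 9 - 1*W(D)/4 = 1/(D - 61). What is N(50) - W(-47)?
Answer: 6631901/27 ≈ 2.4563e+5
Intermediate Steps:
W(D) = 36 - 4/(-61 + D) (W(D) = 36 - 4/(D - 61) = 36 - 4/(-61 + D))
N(U) = (24 + 43*U)*(63 + U) (N(U) = (63 + U)*(U + (24 + 42*U)) = (63 + U)*(24 + 43*U) = (24 + 43*U)*(63 + U))
N(50) - W(-47) = (1512 + 43*50² + 2733*50) - 4*(-550 + 9*(-47))/(-61 - 47) = (1512 + 43*2500 + 136650) - 4*(-550 - 423)/(-108) = (1512 + 107500 + 136650) - 4*(-1)*(-973)/108 = 245662 - 1*973/27 = 245662 - 973/27 = 6631901/27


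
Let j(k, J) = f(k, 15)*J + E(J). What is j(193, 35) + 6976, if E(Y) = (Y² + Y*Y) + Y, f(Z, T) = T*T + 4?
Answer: 17476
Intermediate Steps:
f(Z, T) = 4 + T² (f(Z, T) = T² + 4 = 4 + T²)
E(Y) = Y + 2*Y² (E(Y) = (Y² + Y²) + Y = 2*Y² + Y = Y + 2*Y²)
j(k, J) = 229*J + J*(1 + 2*J) (j(k, J) = (4 + 15²)*J + J*(1 + 2*J) = (4 + 225)*J + J*(1 + 2*J) = 229*J + J*(1 + 2*J))
j(193, 35) + 6976 = 2*35*(115 + 35) + 6976 = 2*35*150 + 6976 = 10500 + 6976 = 17476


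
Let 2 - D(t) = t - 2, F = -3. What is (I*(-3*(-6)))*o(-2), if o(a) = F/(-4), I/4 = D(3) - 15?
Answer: -756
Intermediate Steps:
D(t) = 4 - t (D(t) = 2 - (t - 2) = 2 - (-2 + t) = 2 + (2 - t) = 4 - t)
I = -56 (I = 4*((4 - 1*3) - 15) = 4*((4 - 3) - 15) = 4*(1 - 15) = 4*(-14) = -56)
o(a) = ¾ (o(a) = -3/(-4) = -3*(-¼) = ¾)
(I*(-3*(-6)))*o(-2) = -(-168)*(-6)*(¾) = -56*18*(¾) = -1008*¾ = -756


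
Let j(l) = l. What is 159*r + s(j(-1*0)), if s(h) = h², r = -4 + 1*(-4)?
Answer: -1272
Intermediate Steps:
r = -8 (r = -4 - 4 = -8)
159*r + s(j(-1*0)) = 159*(-8) + (-1*0)² = -1272 + 0² = -1272 + 0 = -1272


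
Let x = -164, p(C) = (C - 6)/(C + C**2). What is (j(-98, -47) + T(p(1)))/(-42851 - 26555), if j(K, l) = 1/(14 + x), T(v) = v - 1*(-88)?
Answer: -3206/2602725 ≈ -0.0012318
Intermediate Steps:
p(C) = (-6 + C)/(C + C**2)
T(v) = 88 + v (T(v) = v + 88 = 88 + v)
j(K, l) = -1/150 (j(K, l) = 1/(14 - 164) = 1/(-150) = -1/150)
(j(-98, -47) + T(p(1)))/(-42851 - 26555) = (-1/150 + (88 + (-6 + 1)/(1*(1 + 1))))/(-42851 - 26555) = (-1/150 + (88 + 1*(-5)/2))/(-69406) = (-1/150 + (88 + 1*(1/2)*(-5)))*(-1/69406) = (-1/150 + (88 - 5/2))*(-1/69406) = (-1/150 + 171/2)*(-1/69406) = (6412/75)*(-1/69406) = -3206/2602725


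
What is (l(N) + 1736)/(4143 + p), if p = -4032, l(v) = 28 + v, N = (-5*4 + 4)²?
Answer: 2020/111 ≈ 18.198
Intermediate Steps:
N = 256 (N = (-20 + 4)² = (-16)² = 256)
(l(N) + 1736)/(4143 + p) = ((28 + 256) + 1736)/(4143 - 4032) = (284 + 1736)/111 = 2020*(1/111) = 2020/111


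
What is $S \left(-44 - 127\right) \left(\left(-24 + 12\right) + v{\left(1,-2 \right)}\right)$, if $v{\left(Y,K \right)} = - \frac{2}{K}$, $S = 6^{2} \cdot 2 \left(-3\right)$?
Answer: $-406296$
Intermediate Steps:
$S = -216$ ($S = 36 \cdot 2 \left(-3\right) = 72 \left(-3\right) = -216$)
$S \left(-44 - 127\right) \left(\left(-24 + 12\right) + v{\left(1,-2 \right)}\right) = - 216 \left(-44 - 127\right) \left(\left(-24 + 12\right) - \frac{2}{-2}\right) = - 216 \left(- 171 \left(-12 - -1\right)\right) = - 216 \left(- 171 \left(-12 + 1\right)\right) = - 216 \left(\left(-171\right) \left(-11\right)\right) = \left(-216\right) 1881 = -406296$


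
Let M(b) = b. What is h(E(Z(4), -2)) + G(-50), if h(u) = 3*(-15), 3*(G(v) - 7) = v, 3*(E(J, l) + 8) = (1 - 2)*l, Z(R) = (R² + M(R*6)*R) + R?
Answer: -164/3 ≈ -54.667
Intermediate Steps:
Z(R) = R + 7*R² (Z(R) = (R² + (R*6)*R) + R = (R² + (6*R)*R) + R = (R² + 6*R²) + R = 7*R² + R = R + 7*R²)
E(J, l) = -8 - l/3 (E(J, l) = -8 + ((1 - 2)*l)/3 = -8 + (-l)/3 = -8 - l/3)
G(v) = 7 + v/3
h(u) = -45
h(E(Z(4), -2)) + G(-50) = -45 + (7 + (⅓)*(-50)) = -45 + (7 - 50/3) = -45 - 29/3 = -164/3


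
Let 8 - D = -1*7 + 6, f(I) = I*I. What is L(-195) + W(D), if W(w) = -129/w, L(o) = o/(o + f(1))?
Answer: -7757/582 ≈ -13.328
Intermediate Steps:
f(I) = I²
D = 9 (D = 8 - (-1*7 + 6) = 8 - (-7 + 6) = 8 - 1*(-1) = 8 + 1 = 9)
L(o) = o/(1 + o) (L(o) = o/(o + 1²) = o/(o + 1) = o/(1 + o))
L(-195) + W(D) = -195/(1 - 195) - 129/9 = -195/(-194) - 129*⅑ = -195*(-1/194) - 43/3 = 195/194 - 43/3 = -7757/582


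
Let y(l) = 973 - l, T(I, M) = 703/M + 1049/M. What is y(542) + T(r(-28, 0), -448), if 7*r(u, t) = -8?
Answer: 23917/56 ≈ 427.09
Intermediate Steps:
r(u, t) = -8/7 (r(u, t) = (⅐)*(-8) = -8/7)
T(I, M) = 1752/M
y(542) + T(r(-28, 0), -448) = (973 - 1*542) + 1752/(-448) = (973 - 542) + 1752*(-1/448) = 431 - 219/56 = 23917/56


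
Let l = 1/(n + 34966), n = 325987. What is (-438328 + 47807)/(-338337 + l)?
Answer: 140959726513/122123755160 ≈ 1.1542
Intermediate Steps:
l = 1/360953 (l = 1/(325987 + 34966) = 1/360953 ≈ 2.7704e-6)
(-438328 + 47807)/(-338337 + l) = (-438328 + 47807)/(-338337 + 1/360953) = -390521/(-122123755160/360953) = -390521*(-360953/122123755160) = 140959726513/122123755160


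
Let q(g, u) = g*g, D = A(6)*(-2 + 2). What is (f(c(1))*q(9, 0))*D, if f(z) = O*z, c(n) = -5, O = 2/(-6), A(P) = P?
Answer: 0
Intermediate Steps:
O = -⅓ (O = 2*(-⅙) = -⅓ ≈ -0.33333)
D = 0 (D = 6*(-2 + 2) = 6*0 = 0)
q(g, u) = g²
f(z) = -z/3
(f(c(1))*q(9, 0))*D = (-⅓*(-5)*9²)*0 = ((5/3)*81)*0 = 135*0 = 0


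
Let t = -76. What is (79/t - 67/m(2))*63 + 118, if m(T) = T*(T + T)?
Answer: -72217/152 ≈ -475.11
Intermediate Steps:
m(T) = 2*T**2 (m(T) = T*(2*T) = 2*T**2)
(79/t - 67/m(2))*63 + 118 = (79/(-76) - 67/(2*2**2))*63 + 118 = (79*(-1/76) - 67/(2*4))*63 + 118 = (-79/76 - 67/8)*63 + 118 = -1431/152*63 + 118 = -90153/152 + 118 = -72217/152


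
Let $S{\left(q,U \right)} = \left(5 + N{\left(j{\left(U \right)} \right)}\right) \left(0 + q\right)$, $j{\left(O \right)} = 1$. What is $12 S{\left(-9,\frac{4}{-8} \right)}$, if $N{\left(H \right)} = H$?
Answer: $-648$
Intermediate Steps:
$S{\left(q,U \right)} = 6 q$ ($S{\left(q,U \right)} = \left(5 + 1\right) \left(0 + q\right) = 6 q$)
$12 S{\left(-9,\frac{4}{-8} \right)} = 12 \cdot 6 \left(-9\right) = 12 \left(-54\right) = -648$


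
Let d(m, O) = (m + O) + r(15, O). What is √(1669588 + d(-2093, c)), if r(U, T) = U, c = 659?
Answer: √1668169 ≈ 1291.6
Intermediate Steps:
d(m, O) = 15 + O + m (d(m, O) = (m + O) + 15 = (O + m) + 15 = 15 + O + m)
√(1669588 + d(-2093, c)) = √(1669588 + (15 + 659 - 2093)) = √(1669588 - 1419) = √1668169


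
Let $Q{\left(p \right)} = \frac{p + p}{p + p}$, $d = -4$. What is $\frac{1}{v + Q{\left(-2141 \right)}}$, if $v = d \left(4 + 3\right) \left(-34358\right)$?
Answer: $\frac{1}{962025} \approx 1.0395 \cdot 10^{-6}$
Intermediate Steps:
$Q{\left(p \right)} = 1$ ($Q{\left(p \right)} = \frac{2 p}{2 p} = 2 p \frac{1}{2 p} = 1$)
$v = 962024$ ($v = - 4 \left(4 + 3\right) \left(-34358\right) = \left(-4\right) 7 \left(-34358\right) = \left(-28\right) \left(-34358\right) = 962024$)
$\frac{1}{v + Q{\left(-2141 \right)}} = \frac{1}{962024 + 1} = \frac{1}{962025}$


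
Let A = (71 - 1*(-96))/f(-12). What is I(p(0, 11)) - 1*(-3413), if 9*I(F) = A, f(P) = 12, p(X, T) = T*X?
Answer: 368771/108 ≈ 3414.5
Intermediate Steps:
A = 167/12 (A = (71 - 1*(-96))/12 = (71 + 96)*(1/12) = 167*(1/12) = 167/12 ≈ 13.917)
I(F) = 167/108 (I(F) = (1/9)*(167/12) = 167/108)
I(p(0, 11)) - 1*(-3413) = 167/108 - 1*(-3413) = 167/108 + 3413 = 368771/108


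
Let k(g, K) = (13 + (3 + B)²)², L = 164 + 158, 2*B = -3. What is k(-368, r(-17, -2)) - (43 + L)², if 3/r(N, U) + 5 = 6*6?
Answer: -2127879/16 ≈ -1.3299e+5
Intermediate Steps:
B = -3/2 (B = (½)*(-3) = -3/2 ≈ -1.5000)
L = 322
r(N, U) = 3/31 (r(N, U) = 3/(-5 + 6*6) = 3/(-5 + 36) = 3/31)
k(g, K) = 3721/16 (k(g, K) = (13 + (3 - 3/2)²)² = (13 + (3/2)²)² = (13 + 9/4)² = (61/4)² = 3721/16)
k(-368, r(-17, -2)) - (43 + L)² = 3721/16 - (43 + 322)² = 3721/16 - 1*365² = 3721/16 - 1*133225 = 3721/16 - 133225 = -2127879/16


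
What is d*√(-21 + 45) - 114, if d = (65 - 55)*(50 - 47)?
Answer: -114 + 60*√6 ≈ 32.969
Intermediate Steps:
d = 30 (d = 10*3 = 30)
d*√(-21 + 45) - 114 = 30*√(-21 + 45) - 114 = 30*√24 - 114 = 30*(2*√6) - 114 = 60*√6 - 114 = -114 + 60*√6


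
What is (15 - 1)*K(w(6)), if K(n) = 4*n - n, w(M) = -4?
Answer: -168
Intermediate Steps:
K(n) = 3*n
(15 - 1)*K(w(6)) = (15 - 1)*(3*(-4)) = 14*(-12) = -168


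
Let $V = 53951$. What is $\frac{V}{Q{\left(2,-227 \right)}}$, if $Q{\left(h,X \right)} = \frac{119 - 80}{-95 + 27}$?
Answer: $- \frac{3668668}{39} \approx -94068.0$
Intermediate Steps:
$Q{\left(h,X \right)} = - \frac{39}{68}$ ($Q{\left(h,X \right)} = \frac{39}{-68} = 39 \left(- \frac{1}{68}\right) = - \frac{39}{68}$)
$\frac{V}{Q{\left(2,-227 \right)}} = \frac{53951}{- \frac{39}{68}} = 53951 \left(- \frac{68}{39}\right) = - \frac{3668668}{39}$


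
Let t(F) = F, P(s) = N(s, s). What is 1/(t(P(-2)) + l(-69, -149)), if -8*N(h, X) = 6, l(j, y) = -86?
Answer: -4/347 ≈ -0.011527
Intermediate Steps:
N(h, X) = -¾ (N(h, X) = -⅛*6 = -¾)
P(s) = -¾
1/(t(P(-2)) + l(-69, -149)) = 1/(-¾ - 86) = 1/(-347/4) = -4/347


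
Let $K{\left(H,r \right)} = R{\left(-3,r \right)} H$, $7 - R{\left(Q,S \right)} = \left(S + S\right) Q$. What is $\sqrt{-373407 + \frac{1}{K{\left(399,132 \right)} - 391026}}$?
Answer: $\frac{8 i \sqrt{135267998514}}{4815} \approx 611.07 i$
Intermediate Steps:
$R{\left(Q,S \right)} = 7 - 2 Q S$ ($R{\left(Q,S \right)} = 7 - \left(S + S\right) Q = 7 - 2 S Q = 7 - 2 Q S$)
$K{\left(H,r \right)} = H \left(7 + 6 r\right)$ ($K{\left(H,r \right)} = \left(7 - - 6 r\right) H = \left(7 + 6 r\right) H = H \left(7 + 6 r\right)$)
$\sqrt{-373407 + \frac{1}{K{\left(399,132 \right)} - 391026}} = \sqrt{-373407 + \frac{1}{399 \left(7 + 6 \cdot 132\right) - 391026}} = \sqrt{-373407 + \frac{1}{399 \left(7 + 792\right) - 391026}} = \sqrt{-373407 + \frac{1}{399 \cdot 799 - 391026}} = \sqrt{-373407 + \frac{1}{318801 - 391026}} = \sqrt{-373407 + \frac{1}{-72225}} = \sqrt{-373407 - \frac{1}{72225}} = \sqrt{- \frac{26969320576}{72225}} = \frac{8 i \sqrt{135267998514}}{4815}$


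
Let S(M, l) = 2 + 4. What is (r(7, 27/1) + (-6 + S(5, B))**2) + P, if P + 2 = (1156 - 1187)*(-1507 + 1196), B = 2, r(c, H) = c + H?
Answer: 9673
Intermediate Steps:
r(c, H) = H + c
S(M, l) = 6
P = 9639 (P = -2 + (1156 - 1187)*(-1507 + 1196) = -2 - 31*(-311) = -2 + 9641 = 9639)
(r(7, 27/1) + (-6 + S(5, B))**2) + P = ((27/1 + 7) + (-6 + 6)**2) + 9639 = ((27*1 + 7) + 0**2) + 9639 = ((27 + 7) + 0) + 9639 = (34 + 0) + 9639 = 34 + 9639 = 9673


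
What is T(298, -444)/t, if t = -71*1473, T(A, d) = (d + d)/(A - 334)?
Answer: -74/313749 ≈ -0.00023586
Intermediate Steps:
T(A, d) = 2*d/(-334 + A) (T(A, d) = (2*d)/(-334 + A) = 2*d/(-334 + A))
t = -104583
T(298, -444)/t = (2*(-444)/(-334 + 298))/(-104583) = (2*(-444)/(-36))*(-1/104583) = (2*(-444)*(-1/36))*(-1/104583) = (74/3)*(-1/104583) = -74/313749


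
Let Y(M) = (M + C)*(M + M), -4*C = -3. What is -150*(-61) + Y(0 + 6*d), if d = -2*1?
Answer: 9420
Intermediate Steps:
C = ¾ (C = -¼*(-3) = ¾ ≈ 0.75000)
d = -2
Y(M) = 2*M*(¾ + M) (Y(M) = (M + ¾)*(M + M) = (¾ + M)*(2*M) = 2*M*(¾ + M))
-150*(-61) + Y(0 + 6*d) = -150*(-61) + (0 + 6*(-2))*(3 + 4*(0 + 6*(-2)))/2 = 9150 + (0 - 12)*(3 + 4*(0 - 12))/2 = 9150 + (½)*(-12)*(3 + 4*(-12)) = 9150 + (½)*(-12)*(3 - 48) = 9150 + (½)*(-12)*(-45) = 9150 + 270 = 9420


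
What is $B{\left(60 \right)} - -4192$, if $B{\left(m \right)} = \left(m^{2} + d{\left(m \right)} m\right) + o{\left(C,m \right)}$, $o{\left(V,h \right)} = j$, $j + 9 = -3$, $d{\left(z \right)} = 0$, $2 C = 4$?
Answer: $7780$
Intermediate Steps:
$C = 2$ ($C = \frac{1}{2} \cdot 4 = 2$)
$j = -12$ ($j = -9 - 3 = -12$)
$o{\left(V,h \right)} = -12$
$B{\left(m \right)} = -12 + m^{2}$ ($B{\left(m \right)} = \left(m^{2} + 0 m\right) - 12 = \left(m^{2} + 0\right) - 12 = m^{2} - 12 = -12 + m^{2}$)
$B{\left(60 \right)} - -4192 = \left(-12 + 60^{2}\right) - -4192 = \left(-12 + 3600\right) + 4192 = 3588 + 4192 = 7780$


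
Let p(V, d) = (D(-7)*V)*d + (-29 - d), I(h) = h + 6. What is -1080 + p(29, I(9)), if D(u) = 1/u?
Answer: -8303/7 ≈ -1186.1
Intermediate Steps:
I(h) = 6 + h
p(V, d) = -29 - d - V*d/7 (p(V, d) = (V/(-7))*d + (-29 - d) = (-V/7)*d + (-29 - d) = -V*d/7 + (-29 - d) = -29 - d - V*d/7)
-1080 + p(29, I(9)) = -1080 + (-29 - (6 + 9) - ⅐*29*(6 + 9)) = -1080 + (-29 - 1*15 - ⅐*29*15) = -1080 + (-29 - 15 - 435/7) = -1080 - 743/7 = -8303/7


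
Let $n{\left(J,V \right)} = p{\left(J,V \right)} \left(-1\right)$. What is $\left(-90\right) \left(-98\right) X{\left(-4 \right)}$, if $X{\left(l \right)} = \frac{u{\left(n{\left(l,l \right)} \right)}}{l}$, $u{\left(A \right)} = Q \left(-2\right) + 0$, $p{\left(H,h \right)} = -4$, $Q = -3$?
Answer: $-13230$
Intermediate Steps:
$n{\left(J,V \right)} = 4$ ($n{\left(J,V \right)} = \left(-4\right) \left(-1\right) = 4$)
$u{\left(A \right)} = 6$ ($u{\left(A \right)} = \left(-3\right) \left(-2\right) + 0 = 6 + 0 = 6$)
$X{\left(l \right)} = \frac{6}{l}$
$\left(-90\right) \left(-98\right) X{\left(-4 \right)} = \left(-90\right) \left(-98\right) \frac{6}{-4} = 8820 \cdot 6 \left(- \frac{1}{4}\right) = 8820 \left(- \frac{3}{2}\right) = -13230$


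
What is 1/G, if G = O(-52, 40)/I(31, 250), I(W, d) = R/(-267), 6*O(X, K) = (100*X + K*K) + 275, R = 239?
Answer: 478/295925 ≈ 0.0016153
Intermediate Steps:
O(X, K) = 275/6 + K²/6 + 50*X/3 (O(X, K) = ((100*X + K*K) + 275)/6 = ((100*X + K²) + 275)/6 = ((K² + 100*X) + 275)/6 = (275 + K² + 100*X)/6 = 275/6 + K²/6 + 50*X/3)
I(W, d) = -239/267 (I(W, d) = 239/(-267) = 239*(-1/267) = -239/267)
G = 295925/478 (G = (275/6 + (⅙)*40² + (50/3)*(-52))/(-239/267) = (275/6 + (⅙)*1600 - 2600/3)*(-267/239) = (275/6 + 800/3 - 2600/3)*(-267/239) = -3325/6*(-267/239) = 295925/478 ≈ 619.09)
1/G = 1/(295925/478) = 478/295925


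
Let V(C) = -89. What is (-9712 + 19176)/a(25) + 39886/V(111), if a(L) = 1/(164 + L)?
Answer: 159154058/89 ≈ 1.7882e+6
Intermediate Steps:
(-9712 + 19176)/a(25) + 39886/V(111) = (-9712 + 19176)/(1/(164 + 25)) + 39886/(-89) = 9464/(1/189) + 39886*(-1/89) = 9464/(1/189) - 39886/89 = 9464*189 - 39886/89 = 1788696 - 39886/89 = 159154058/89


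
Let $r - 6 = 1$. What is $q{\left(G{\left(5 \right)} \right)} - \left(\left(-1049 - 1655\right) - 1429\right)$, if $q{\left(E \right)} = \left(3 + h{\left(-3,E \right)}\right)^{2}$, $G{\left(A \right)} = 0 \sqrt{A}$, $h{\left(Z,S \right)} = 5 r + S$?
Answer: $5577$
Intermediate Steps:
$r = 7$ ($r = 6 + 1 = 7$)
$h{\left(Z,S \right)} = 35 + S$ ($h{\left(Z,S \right)} = 5 \cdot 7 + S = 35 + S$)
$G{\left(A \right)} = 0$
$q{\left(E \right)} = \left(38 + E\right)^{2}$ ($q{\left(E \right)} = \left(3 + \left(35 + E\right)\right)^{2} = \left(38 + E\right)^{2}$)
$q{\left(G{\left(5 \right)} \right)} - \left(\left(-1049 - 1655\right) - 1429\right) = \left(38 + 0\right)^{2} - \left(\left(-1049 - 1655\right) - 1429\right) = 38^{2} - \left(-2704 - 1429\right) = 1444 - -4133 = 1444 + 4133 = 5577$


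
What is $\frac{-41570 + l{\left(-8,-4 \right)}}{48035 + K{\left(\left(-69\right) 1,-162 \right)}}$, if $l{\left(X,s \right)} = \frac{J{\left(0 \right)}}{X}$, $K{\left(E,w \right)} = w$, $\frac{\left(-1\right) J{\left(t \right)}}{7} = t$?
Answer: $- \frac{41570}{47873} \approx -0.86834$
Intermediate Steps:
$J{\left(t \right)} = - 7 t$
$l{\left(X,s \right)} = 0$ ($l{\left(X,s \right)} = \frac{\left(-7\right) 0}{X} = \frac{0}{X} = 0$)
$\frac{-41570 + l{\left(-8,-4 \right)}}{48035 + K{\left(\left(-69\right) 1,-162 \right)}} = \frac{-41570 + 0}{48035 - 162} = - \frac{41570}{47873}$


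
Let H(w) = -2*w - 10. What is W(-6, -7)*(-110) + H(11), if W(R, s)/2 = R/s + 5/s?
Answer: -444/7 ≈ -63.429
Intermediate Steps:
W(R, s) = 10/s + 2*R/s (W(R, s) = 2*(R/s + 5/s) = 2*(5/s + R/s) = 10/s + 2*R/s)
H(w) = -10 - 2*w
W(-6, -7)*(-110) + H(11) = (2*(5 - 6)/(-7))*(-110) + (-10 - 2*11) = (2*(-1/7)*(-1))*(-110) + (-10 - 22) = (2/7)*(-110) - 32 = -220/7 - 32 = -444/7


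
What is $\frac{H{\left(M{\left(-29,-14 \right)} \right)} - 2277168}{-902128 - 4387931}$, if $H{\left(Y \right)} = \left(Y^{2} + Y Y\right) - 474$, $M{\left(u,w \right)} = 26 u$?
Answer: $\frac{6830}{31677} \approx 0.21561$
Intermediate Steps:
$H{\left(Y \right)} = -474 + 2 Y^{2}$ ($H{\left(Y \right)} = \left(Y^{2} + Y^{2}\right) - 474 = 2 Y^{2} - 474 = -474 + 2 Y^{2}$)
$\frac{H{\left(M{\left(-29,-14 \right)} \right)} - 2277168}{-902128 - 4387931} = \frac{\left(-474 + 2 \left(26 \left(-29\right)\right)^{2}\right) - 2277168}{-902128 - 4387931} = \frac{\left(-474 + 2 \left(-754\right)^{2}\right) - 2277168}{-5290059} = \left(\left(-474 + 2 \cdot 568516\right) - 2277168\right) \left(- \frac{1}{5290059}\right) = \left(\left(-474 + 1137032\right) - 2277168\right) \left(- \frac{1}{5290059}\right) = \left(1136558 - 2277168\right) \left(- \frac{1}{5290059}\right) = \left(-1140610\right) \left(- \frac{1}{5290059}\right) = \frac{6830}{31677}$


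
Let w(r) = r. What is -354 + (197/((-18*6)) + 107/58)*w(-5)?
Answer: -1109053/3132 ≈ -354.10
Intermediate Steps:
-354 + (197/((-18*6)) + 107/58)*w(-5) = -354 + (197/((-18*6)) + 107/58)*(-5) = -354 + (197/(-108) + 107*(1/58))*(-5) = -354 + (197*(-1/108) + 107/58)*(-5) = -354 + (-197/108 + 107/58)*(-5) = -354 + (65/3132)*(-5) = -354 - 325/3132 = -1109053/3132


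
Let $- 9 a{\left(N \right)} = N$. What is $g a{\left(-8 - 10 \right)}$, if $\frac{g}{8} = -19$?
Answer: $-304$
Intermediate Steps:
$a{\left(N \right)} = - \frac{N}{9}$
$g = -152$ ($g = 8 \left(-19\right) = -152$)
$g a{\left(-8 - 10 \right)} = - 152 \left(- \frac{-8 - 10}{9}\right) = - 152 \left(\left(- \frac{1}{9}\right) \left(-18\right)\right) = \left(-152\right) 2 = -304$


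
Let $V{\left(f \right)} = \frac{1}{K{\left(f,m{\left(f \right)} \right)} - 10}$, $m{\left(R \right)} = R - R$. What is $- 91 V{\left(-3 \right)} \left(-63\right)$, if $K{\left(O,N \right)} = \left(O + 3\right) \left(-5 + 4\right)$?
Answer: $- \frac{5733}{10} \approx -573.3$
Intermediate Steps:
$m{\left(R \right)} = 0$
$K{\left(O,N \right)} = -3 - O$ ($K{\left(O,N \right)} = \left(3 + O\right) \left(-1\right) = -3 - O$)
$V{\left(f \right)} = \frac{1}{-13 - f}$ ($V{\left(f \right)} = \frac{1}{\left(-3 - f\right) - 10} = \frac{1}{-13 - f}$)
$- 91 V{\left(-3 \right)} \left(-63\right) = - 91 \left(- \frac{1}{13 - 3}\right) \left(-63\right) = - 91 \left(- \frac{1}{10}\right) \left(-63\right) = - 91 \left(\left(-1\right) \frac{1}{10}\right) \left(-63\right) = \left(-91\right) \left(- \frac{1}{10}\right) \left(-63\right) = \frac{91}{10} \left(-63\right) = - \frac{5733}{10}$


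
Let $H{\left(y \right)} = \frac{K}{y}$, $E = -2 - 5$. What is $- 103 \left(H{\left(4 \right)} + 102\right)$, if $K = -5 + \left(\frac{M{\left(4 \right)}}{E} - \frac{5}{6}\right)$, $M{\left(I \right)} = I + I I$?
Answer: $- \frac{1727413}{168} \approx -10282.0$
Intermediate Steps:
$E = -7$
$M{\left(I \right)} = I + I^{2}$
$K = - \frac{365}{42}$ ($K = -5 + \left(\frac{4 \left(1 + 4\right)}{-7} - \frac{5}{6}\right) = -5 + \left(4 \cdot 5 \left(- \frac{1}{7}\right) - \frac{5}{6}\right) = -5 + \left(20 \left(- \frac{1}{7}\right) - \frac{5}{6}\right) = -5 - \frac{155}{42} = - \frac{365}{42} \approx -8.6905$)
$H{\left(y \right)} = - \frac{365}{42 y}$
$- 103 \left(H{\left(4 \right)} + 102\right) = - 103 \left(- \frac{365}{42 \cdot 4} + 102\right) = - 103 \left(\left(- \frac{365}{42}\right) \frac{1}{4} + 102\right) = - 103 \left(- \frac{365}{168} + 102\right) = \left(-103\right) \frac{16771}{168} = - \frac{1727413}{168}$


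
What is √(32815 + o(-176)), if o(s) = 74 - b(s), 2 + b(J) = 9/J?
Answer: 5*√2547083/44 ≈ 181.36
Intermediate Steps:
b(J) = -2 + 9/J
o(s) = 76 - 9/s (o(s) = 74 - (-2 + 9/s) = 74 + (2 - 9/s) = 76 - 9/s)
√(32815 + o(-176)) = √(32815 + (76 - 9/(-176))) = √(32815 + (76 - 9*(-1/176))) = √(32815 + (76 + 9/176)) = √(32815 + 13385/176) = √(5788825/176) = 5*√2547083/44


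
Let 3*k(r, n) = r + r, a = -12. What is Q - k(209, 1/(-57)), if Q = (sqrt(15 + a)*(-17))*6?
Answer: -418/3 - 102*sqrt(3) ≈ -316.00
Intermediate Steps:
k(r, n) = 2*r/3 (k(r, n) = (r + r)/3 = (2*r)/3 = 2*r/3)
Q = -102*sqrt(3) (Q = (sqrt(15 - 12)*(-17))*6 = (sqrt(3)*(-17))*6 = -17*sqrt(3)*6 = -102*sqrt(3) ≈ -176.67)
Q - k(209, 1/(-57)) = -102*sqrt(3) - 2*209/3 = -102*sqrt(3) - 1*418/3 = -102*sqrt(3) - 418/3 = -418/3 - 102*sqrt(3)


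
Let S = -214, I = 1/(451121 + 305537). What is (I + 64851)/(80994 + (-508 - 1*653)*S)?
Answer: 49070027959/249279464784 ≈ 0.19685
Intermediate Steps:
I = 1/756658 ≈ 1.3216e-6
(I + 64851)/(80994 + (-508 - 1*653)*S) = (1/756658 + 64851)/(80994 + (-508 - 1*653)*(-214)) = 49070027959/(756658*(80994 + (-508 - 653)*(-214))) = 49070027959/(756658*(80994 - 1161*(-214))) = 49070027959/(756658*(80994 + 248454)) = (49070027959/756658)/329448 = (49070027959/756658)*(1/329448) = 49070027959/249279464784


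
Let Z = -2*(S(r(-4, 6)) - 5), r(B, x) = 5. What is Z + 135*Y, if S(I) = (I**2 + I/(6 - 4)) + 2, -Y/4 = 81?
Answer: -43789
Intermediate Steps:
Y = -324 (Y = -4*81 = -324)
S(I) = 2 + I**2 + I/2 (S(I) = (I**2 + I/2) + 2 = 2 + I**2 + I/2)
Z = -49 (Z = -2*((2 + 5**2 + (1/2)*5) - 5) = -2*((2 + 25 + 5/2) - 5) = -2*(59/2 - 5) = -2*49/2 = -49)
Z + 135*Y = -49 + 135*(-324) = -49 - 43740 = -43789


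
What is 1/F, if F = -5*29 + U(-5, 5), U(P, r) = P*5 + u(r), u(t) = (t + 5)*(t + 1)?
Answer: -1/110 ≈ -0.0090909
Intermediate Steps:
u(t) = (1 + t)*(5 + t) (u(t) = (5 + t)*(1 + t) = (1 + t)*(5 + t))
U(P, r) = 5 + r² + 5*P + 6*r (U(P, r) = P*5 + (5 + r² + 6*r) = 5*P + (5 + r² + 6*r) = 5 + r² + 5*P + 6*r)
F = -110 (F = -5*29 + (5 + 5² + 5*(-5) + 6*5) = -145 + (5 + 25 - 25 + 30) = -145 + 35 = -110)
1/F = 1/(-110) = -1/110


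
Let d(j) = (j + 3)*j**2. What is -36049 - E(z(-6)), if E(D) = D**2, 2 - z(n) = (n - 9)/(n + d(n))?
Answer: -52059797/1444 ≈ -36053.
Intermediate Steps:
d(j) = j**2*(3 + j) (d(j) = (3 + j)*j**2 = j**2*(3 + j))
z(n) = 2 - (-9 + n)/(n + n**2*(3 + n)) (z(n) = 2 - (n - 9)/(n + n**2*(3 + n)) = 2 - (-9 + n)/(n + n**2*(3 + n)))
-36049 - E(z(-6)) = -36049 - ((9 - 6 + 2*(-6)**2*(3 - 6))/((-6)*(1 - 6*(3 - 6))))**2 = -36049 - (-(9 - 6 + 2*36*(-3))/(6*(1 - 6*(-3))))**2 = -36049 - (-(9 - 6 - 216)/(6*(1 + 18)))**2 = -36049 - (-1/6*(-213)/19)**2 = -36049 - (-1/6*1/19*(-213))**2 = -36049 - (71/38)**2 = -36049 - 1*5041/1444 = -36049 - 5041/1444 = -52059797/1444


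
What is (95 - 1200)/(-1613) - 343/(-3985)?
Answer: 4956684/6427805 ≈ 0.77113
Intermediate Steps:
(95 - 1200)/(-1613) - 343/(-3985) = -1105*(-1/1613) - 343*(-1/3985) = 1105/1613 + 343/3985 = 4956684/6427805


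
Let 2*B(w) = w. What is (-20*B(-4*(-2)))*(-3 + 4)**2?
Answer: -80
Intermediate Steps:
B(w) = w/2
(-20*B(-4*(-2)))*(-3 + 4)**2 = (-10*(-4*(-2)))*(-3 + 4)**2 = -10*8*1**2 = -20*4*1 = -80*1 = -80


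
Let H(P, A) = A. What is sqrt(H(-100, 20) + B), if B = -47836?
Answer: 2*I*sqrt(11954) ≈ 218.67*I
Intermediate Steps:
sqrt(H(-100, 20) + B) = sqrt(20 - 47836) = sqrt(-47816) = 2*I*sqrt(11954)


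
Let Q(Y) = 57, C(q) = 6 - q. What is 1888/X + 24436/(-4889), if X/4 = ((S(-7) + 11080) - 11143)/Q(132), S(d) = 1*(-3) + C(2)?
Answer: -66524344/151559 ≈ -438.93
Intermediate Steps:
S(d) = 1 (S(d) = 1*(-3) + (6 - 1*2) = -3 + (6 - 2) = -3 + 4 = 1)
X = -248/57 (X = 4*(((1 + 11080) - 11143)/57) = 4*((11081 - 11143)*(1/57)) = 4*(-62*1/57) = 4*(-62/57) = -248/57 ≈ -4.3509)
1888/X + 24436/(-4889) = 1888/(-248/57) + 24436/(-4889) = 1888*(-57/248) + 24436*(-1/4889) = -13452/31 - 24436/4889 = -66524344/151559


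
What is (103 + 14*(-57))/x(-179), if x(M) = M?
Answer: 695/179 ≈ 3.8827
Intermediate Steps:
(103 + 14*(-57))/x(-179) = (103 + 14*(-57))/(-179) = (103 - 798)*(-1/179) = -695*(-1/179) = 695/179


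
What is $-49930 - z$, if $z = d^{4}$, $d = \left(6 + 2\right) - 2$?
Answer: $-51226$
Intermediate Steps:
$d = 6$ ($d = 8 - 2 = 6$)
$z = 1296$ ($z = 6^{4} = 1296$)
$-49930 - z = -49930 - 1296 = -51226$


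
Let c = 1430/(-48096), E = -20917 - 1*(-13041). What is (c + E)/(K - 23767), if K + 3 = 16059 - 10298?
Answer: 189402763/433080432 ≈ 0.43734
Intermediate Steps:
E = -7876 (E = -20917 + 13041 = -7876)
c = -715/24048 (c = 1430*(-1/48096) = -715/24048 ≈ -0.029732)
K = 5758 (K = -3 + (16059 - 10298) = -3 + 5761 = 5758)
(c + E)/(K - 23767) = (-715/24048 - 7876)/(5758 - 23767) = -189402763/24048/(-18009) = -189402763/24048*(-1/18009) = 189402763/433080432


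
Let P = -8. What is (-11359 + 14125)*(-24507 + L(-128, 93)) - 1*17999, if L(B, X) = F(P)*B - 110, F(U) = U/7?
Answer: -473927963/7 ≈ -6.7704e+7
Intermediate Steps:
F(U) = U/7 (F(U) = U*(⅐) = U/7)
L(B, X) = -110 - 8*B/7 (L(B, X) = ((⅐)*(-8))*B - 110 = -8*B/7 - 110 = -110 - 8*B/7)
(-11359 + 14125)*(-24507 + L(-128, 93)) - 1*17999 = (-11359 + 14125)*(-24507 + (-110 - 8/7*(-128))) - 1*17999 = 2766*(-24507 + (-110 + 1024/7)) - 17999 = 2766*(-24507 + 254/7) - 17999 = 2766*(-171295/7) - 17999 = -473801970/7 - 17999 = -473927963/7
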